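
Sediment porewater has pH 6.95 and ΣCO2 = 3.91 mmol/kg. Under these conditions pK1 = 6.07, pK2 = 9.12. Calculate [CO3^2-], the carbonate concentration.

[CO3²⁻] = 0.0232 mmol/kg

α₂ = 1 / (1 + [H⁺]/K2 + [H⁺]²/(K1K2)) = 1 / (1 + 10^+2.17 + 10^+1.29)
   = 1 / (1 + 147.91 + 19.498) = 1/168.41 = 0.005938
[CO3²⁻] = α₂ × DIC = 0.005938 × 3.91 = 0.0232 mmol/kg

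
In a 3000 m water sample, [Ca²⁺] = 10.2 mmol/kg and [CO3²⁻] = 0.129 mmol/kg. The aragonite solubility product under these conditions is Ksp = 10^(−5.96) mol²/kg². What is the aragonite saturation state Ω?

Ω = 1.20

Ksp = 10^(−5.96) = 1.096×10^-6
Ω = [Ca²⁺][CO3²⁻]/Ksp = (10.2×10^-3)(0.129×10^-3) / 1.096×10^-6 = 1.20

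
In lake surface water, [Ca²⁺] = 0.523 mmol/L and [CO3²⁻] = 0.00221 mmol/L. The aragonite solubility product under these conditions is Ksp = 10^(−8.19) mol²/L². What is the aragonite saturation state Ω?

Ω = 0.179

Ksp = 10^(−8.19) = 6.457×10^-9
Ω = [Ca²⁺][CO3²⁻]/Ksp = (0.523×10^-3)(0.00221×10^-3) / 6.457×10^-9 = 0.179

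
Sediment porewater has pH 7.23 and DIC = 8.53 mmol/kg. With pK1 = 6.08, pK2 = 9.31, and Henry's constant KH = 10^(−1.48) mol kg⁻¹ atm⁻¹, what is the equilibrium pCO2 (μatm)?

pCO2 = 1.69×10^4 μatm

α₀ = 1 / (1 + K1/[H⁺] + K1K2/[H⁺]²) = 1 / (1 + 10^+1.15 + 10^-0.93)
   = 1 / (1 + 14.125 + 0.11749) = 1/15.243 = 0.06560
[CO2*] = α₀ × DIC = 0.06560 × 8.53 = 0.5596 mmol/kg
pCO2 = [CO2*]/KH = 5.596×10^-4 / 3.311×10^-2 = 1.69×10^4 μatm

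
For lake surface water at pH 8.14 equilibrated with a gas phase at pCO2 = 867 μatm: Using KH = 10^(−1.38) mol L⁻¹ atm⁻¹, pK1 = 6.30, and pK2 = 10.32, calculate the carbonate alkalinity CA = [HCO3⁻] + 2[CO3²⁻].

[CO2*] = KH · pCO2 = 10^(−1.38) × 867×10^-6 = 3.614×10^-5 mol/L
α₀ = 1/(1 + K1/[H⁺] + K1K2/[H⁺]²) = 1/(1 + 10^+1.84 + 10^-0.34) = 0.01416
DIC = [CO2*]/α₀ = 3.614×10^-5 / 0.01416 = 2.553 mmol/L
CA = (α₁ + 2α₂)·DIC = (0.9794 + 2×0.006471) × 2.553 = 2.53 mmol/L

CA = 2.53 mmol/L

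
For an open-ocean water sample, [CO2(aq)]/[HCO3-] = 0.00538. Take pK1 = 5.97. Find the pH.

pH = 8.24

From K1 = [H⁺][HCO3-]/[CO2(aq)]:  pH = pK1 − log₁₀([CO2(aq)]/[HCO3-])
log₁₀(0.00538) = -2.269
pH = 5.97 − (-2.269) = 8.24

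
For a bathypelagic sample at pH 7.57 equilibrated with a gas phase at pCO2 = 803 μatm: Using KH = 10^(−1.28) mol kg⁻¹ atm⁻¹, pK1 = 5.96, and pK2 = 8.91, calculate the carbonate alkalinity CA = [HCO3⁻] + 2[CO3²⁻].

CA = 1.87 mmol/kg

[CO2*] = KH · pCO2 = 10^(−1.28) × 803×10^-6 = 4.214×10^-5 mol/kg
α₀ = 1/(1 + K1/[H⁺] + K1K2/[H⁺]²) = 1/(1 + 10^+1.61 + 10^+0.27) = 0.02294
DIC = [CO2*]/α₀ = 4.214×10^-5 / 0.02294 = 1.837 mmol/kg
CA = (α₁ + 2α₂)·DIC = (0.9344 + 2×0.04271) × 1.837 = 1.87 mmol/kg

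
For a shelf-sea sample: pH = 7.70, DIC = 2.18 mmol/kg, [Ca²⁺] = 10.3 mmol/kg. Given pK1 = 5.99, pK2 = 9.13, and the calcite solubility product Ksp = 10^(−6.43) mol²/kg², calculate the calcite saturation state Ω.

α₂ = 1 / (1 + [H⁺]/K2 + [H⁺]²/(K1K2)) = 1 / (1 + 10^+1.43 + 10^-0.28)
   = 1 / (1 + 26.915 + 0.52481) = 1/28.440 = 0.03516
[CO3²⁻] = α₂ × DIC = 0.03516 × 2.18 = 0.07665 mmol/kg
Ksp = 10^(−6.43) = 3.715×10^-7
Ω = [Ca²⁺][CO3²⁻]/Ksp = (10.3×10^-3)(7.665×10^-5) / 3.715×10^-7 = 2.13

Ω = 2.13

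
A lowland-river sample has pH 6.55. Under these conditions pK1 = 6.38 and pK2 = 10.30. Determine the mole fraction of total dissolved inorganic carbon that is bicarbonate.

α₁ = 0.597

α₁ = 1 / (1 + [H⁺]/K1 + K2/[H⁺]) = 1 / (1 + 10^-0.17 + 10^-3.75)
   = 1 / (1 + 0.67608 + 0.00017783) = 1/1.6763 = 0.5966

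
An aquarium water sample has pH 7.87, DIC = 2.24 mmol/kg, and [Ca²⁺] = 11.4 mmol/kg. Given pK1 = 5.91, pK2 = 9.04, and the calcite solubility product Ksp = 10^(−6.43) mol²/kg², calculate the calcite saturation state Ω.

Ω = 4.31

α₂ = 1 / (1 + [H⁺]/K2 + [H⁺]²/(K1K2)) = 1 / (1 + 10^+1.17 + 10^-0.79)
   = 1 / (1 + 14.791 + 0.16218) = 1/15.953 = 0.06268
[CO3²⁻] = α₂ × DIC = 0.06268 × 2.24 = 0.1404 mmol/kg
Ksp = 10^(−6.43) = 3.715×10^-7
Ω = [Ca²⁺][CO3²⁻]/Ksp = (11.4×10^-3)(1.404×10^-4) / 3.715×10^-7 = 4.31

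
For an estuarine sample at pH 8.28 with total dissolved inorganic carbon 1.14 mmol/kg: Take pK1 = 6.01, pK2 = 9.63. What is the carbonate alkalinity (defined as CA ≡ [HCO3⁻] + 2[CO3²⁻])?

CA = 1.18 mmol/kg

CA = [HCO3⁻] + 2[CO3²⁻] = (α₁ + 2α₂)·DIC
At pH 8.28: [H⁺]/K1 = 10^-2.27 = 0.0053703, K2/[H⁺] = 10^-1.35 = 0.044668
α₁ = 1/(1 + 0.0053703 + 0.044668) = 1/1.0500 = 0.9523; α₂ = α₁·K2/[H⁺] = 0.04254
α₁ + 2α₂ = 1.0374
CA = 1.0374 × 1.14 = 1.18 mmol/kg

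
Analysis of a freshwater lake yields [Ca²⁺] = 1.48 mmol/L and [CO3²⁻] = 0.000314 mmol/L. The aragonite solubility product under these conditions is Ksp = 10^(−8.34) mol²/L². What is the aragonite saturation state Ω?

Ω = 0.102

Ksp = 10^(−8.34) = 4.571×10^-9
Ω = [Ca²⁺][CO3²⁻]/Ksp = (1.48×10^-3)(0.000314×10^-3) / 4.571×10^-9 = 0.102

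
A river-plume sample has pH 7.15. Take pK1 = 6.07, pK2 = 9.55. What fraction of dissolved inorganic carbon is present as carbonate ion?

α₂ = 1 / (1 + [H⁺]/K2 + [H⁺]²/(K1K2)) = 1 / (1 + 10^+2.40 + 10^+1.32)
   = 1 / (1 + 251.19 + 20.893) = 1/273.08 = 0.003662

α₂ = 0.00366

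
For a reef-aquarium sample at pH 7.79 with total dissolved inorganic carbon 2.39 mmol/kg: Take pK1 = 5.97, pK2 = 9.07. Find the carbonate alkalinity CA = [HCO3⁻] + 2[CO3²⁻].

CA = 2.47 mmol/kg

CA = [HCO3⁻] + 2[CO3²⁻] = (α₁ + 2α₂)·DIC
At pH 7.79: [H⁺]/K1 = 10^-1.82 = 0.015136, K2/[H⁺] = 10^-1.28 = 0.052481
α₁ = 1/(1 + 0.015136 + 0.052481) = 1/1.0676 = 0.9367; α₂ = α₁·K2/[H⁺] = 0.04916
α₁ + 2α₂ = 1.0350
CA = 1.0350 × 2.39 = 2.47 mmol/kg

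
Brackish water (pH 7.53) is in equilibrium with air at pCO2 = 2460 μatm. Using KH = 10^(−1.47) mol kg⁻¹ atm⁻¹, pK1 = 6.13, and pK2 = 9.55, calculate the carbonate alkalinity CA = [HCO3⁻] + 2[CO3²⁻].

CA = 2.13 mmol/kg

[CO2*] = KH · pCO2 = 10^(−1.47) × 2460×10^-6 = 8.336×10^-5 mol/kg
α₀ = 1/(1 + K1/[H⁺] + K1K2/[H⁺]²) = 1/(1 + 10^+1.40 + 10^-0.62) = 0.03794
DIC = [CO2*]/α₀ = 8.336×10^-5 / 0.03794 = 2.197 mmol/kg
CA = (α₁ + 2α₂)·DIC = (0.9530 + 2×0.009101) × 2.197 = 2.13 mmol/kg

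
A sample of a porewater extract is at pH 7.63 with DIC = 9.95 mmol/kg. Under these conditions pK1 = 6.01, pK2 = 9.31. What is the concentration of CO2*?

α₀ = 1 / (1 + K1/[H⁺] + K1K2/[H⁺]²) = 1 / (1 + 10^+1.62 + 10^-0.06)
   = 1 / (1 + 41.687 + 0.87096) = 1/43.558 = 0.02296
[CO2*] = α₀ × DIC = 0.02296 × 9.95 = 0.228 mmol/kg

[CO2*] = 0.228 mmol/kg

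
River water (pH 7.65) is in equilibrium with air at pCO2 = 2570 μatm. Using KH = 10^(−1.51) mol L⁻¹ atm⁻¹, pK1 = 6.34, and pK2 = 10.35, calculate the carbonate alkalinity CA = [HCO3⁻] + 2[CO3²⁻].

CA = 1.63 mmol/L

[CO2*] = KH · pCO2 = 10^(−1.51) × 2570×10^-6 = 7.942×10^-5 mol/L
α₀ = 1/(1 + K1/[H⁺] + K1K2/[H⁺]²) = 1/(1 + 10^+1.31 + 10^-1.39) = 0.04660
DIC = [CO2*]/α₀ = 7.942×10^-5 / 0.04660 = 1.704 mmol/L
CA = (α₁ + 2α₂)·DIC = (0.9515 + 2×0.001898) × 1.704 = 1.63 mmol/L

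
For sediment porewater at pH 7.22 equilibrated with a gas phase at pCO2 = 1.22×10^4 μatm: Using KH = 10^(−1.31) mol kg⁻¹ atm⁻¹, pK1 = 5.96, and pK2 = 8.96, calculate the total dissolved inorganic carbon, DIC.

DIC = 11.7 mmol/kg

[CO2*] = KH · pCO2 = 10^(−1.31) × 1.22×10^4×10^-6 = 5.975×10^-4 mol/kg
α₀ = 1/(1 + K1/[H⁺] + K1K2/[H⁺]²) = 1/(1 + 10^+1.26 + 10^-0.48) = 0.05121
DIC = [CO2*]/α₀ = 5.975×10^-4 / 0.05121 = 11.7 mmol/kg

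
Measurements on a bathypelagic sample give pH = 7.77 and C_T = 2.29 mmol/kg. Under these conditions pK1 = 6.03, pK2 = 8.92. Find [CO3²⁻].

[CO3²⁻] = 0.149 mmol/kg

α₂ = 1 / (1 + [H⁺]/K2 + [H⁺]²/(K1K2)) = 1 / (1 + 10^+1.15 + 10^-0.59)
   = 1 / (1 + 14.125 + 0.25704) = 1/15.382 = 0.06501
[CO3²⁻] = α₂ × DIC = 0.06501 × 2.29 = 0.149 mmol/kg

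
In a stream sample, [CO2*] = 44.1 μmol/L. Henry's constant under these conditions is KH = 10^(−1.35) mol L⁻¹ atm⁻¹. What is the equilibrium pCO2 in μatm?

pCO2 = 987 μatm

KH = 10^(−1.35) = 4.467×10^-2 mol L⁻¹ atm⁻¹
pCO2 = [CO2*]/KH = 44.1×10^-6 / 4.467×10^-2 = 9.87×10^-4 atm = 987 μatm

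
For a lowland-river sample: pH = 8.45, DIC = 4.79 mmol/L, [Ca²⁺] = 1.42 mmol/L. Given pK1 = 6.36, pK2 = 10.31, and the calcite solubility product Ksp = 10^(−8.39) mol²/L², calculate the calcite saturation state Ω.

α₂ = 1 / (1 + [H⁺]/K2 + [H⁺]²/(K1K2)) = 1 / (1 + 10^+1.86 + 10^-0.23)
   = 1 / (1 + 72.444 + 0.58884) = 1/74.032 = 0.01351
[CO3²⁻] = α₂ × DIC = 0.01351 × 4.79 = 0.06470 mmol/L
Ksp = 10^(−8.39) = 4.074×10^-9
Ω = [Ca²⁺][CO3²⁻]/Ksp = (1.42×10^-3)(6.470×10^-5) / 4.074×10^-9 = 22.6

Ω = 22.6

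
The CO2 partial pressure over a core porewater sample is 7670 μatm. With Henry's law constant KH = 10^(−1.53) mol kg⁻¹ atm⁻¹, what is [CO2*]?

KH = 10^(−1.53) = 2.951×10^-2 mol kg⁻¹ atm⁻¹
[CO2*] = KH · pCO2 = 2.951×10^-2 × 7670×10^-6 atm = 2.26×10^-4 mol/kg

[CO2*] = 226 μmol/kg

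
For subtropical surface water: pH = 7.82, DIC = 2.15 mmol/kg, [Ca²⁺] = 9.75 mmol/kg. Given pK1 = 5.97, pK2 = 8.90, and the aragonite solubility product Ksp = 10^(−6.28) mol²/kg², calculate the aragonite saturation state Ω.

α₂ = 1 / (1 + [H⁺]/K2 + [H⁺]²/(K1K2)) = 1 / (1 + 10^+1.08 + 10^-0.77)
   = 1 / (1 + 12.023 + 0.16982) = 1/13.192 = 0.07580
[CO3²⁻] = α₂ × DIC = 0.07580 × 2.15 = 0.1630 mmol/kg
Ksp = 10^(−6.28) = 5.248×10^-7
Ω = [Ca²⁺][CO3²⁻]/Ksp = (9.75×10^-3)(1.630×10^-4) / 5.248×10^-7 = 3.03

Ω = 3.03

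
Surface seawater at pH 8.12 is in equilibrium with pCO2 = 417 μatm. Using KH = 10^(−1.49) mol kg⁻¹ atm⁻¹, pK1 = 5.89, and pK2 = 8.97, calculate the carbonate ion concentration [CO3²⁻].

[CO3²⁻] = 0.324 mmol/kg

[CO2*] = KH · pCO2 = 10^(−1.49) × 417×10^-6 = 1.349×10^-5 mol/kg
α₀ = 1/(1 + K1/[H⁺] + K1K2/[H⁺]²) = 1/(1 + 10^+2.23 + 10^+1.38) = 0.005133
DIC = [CO2*]/α₀ = 1.349×10^-5 / 0.005133 = 2.629 mmol/kg
[CO3²⁻] = α₂·DIC; α₂ = 0.1231, so [CO3²⁻] = 0.1231 × 2.629 = 0.324 mmol/kg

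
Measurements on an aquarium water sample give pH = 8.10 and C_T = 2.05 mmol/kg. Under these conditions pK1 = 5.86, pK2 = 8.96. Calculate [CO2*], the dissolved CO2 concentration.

[CO2*] = 10.3 μmol/kg

α₀ = 1 / (1 + K1/[H⁺] + K1K2/[H⁺]²) = 1 / (1 + 10^+2.24 + 10^+1.38)
   = 1 / (1 + 173.78 + 23.988) = 1/198.77 = 0.005031
[CO2*] = α₀ × DIC = 0.005031 × 2.05 = 0.0103 mmol/kg = 10.3 μmol/kg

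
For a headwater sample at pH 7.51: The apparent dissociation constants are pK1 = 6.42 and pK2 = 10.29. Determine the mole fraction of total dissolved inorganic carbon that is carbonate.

α₂ = 1 / (1 + [H⁺]/K2 + [H⁺]²/(K1K2)) = 1 / (1 + 10^+2.78 + 10^+1.69)
   = 1 / (1 + 602.56 + 48.978) = 1/652.54 = 0.001532

α₂ = 0.00153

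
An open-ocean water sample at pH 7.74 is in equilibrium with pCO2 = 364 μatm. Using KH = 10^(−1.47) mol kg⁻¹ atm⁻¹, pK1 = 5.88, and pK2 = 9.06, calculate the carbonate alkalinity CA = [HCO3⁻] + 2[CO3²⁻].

CA = 0.979 mmol/kg

[CO2*] = KH · pCO2 = 10^(−1.47) × 364×10^-6 = 1.233×10^-5 mol/kg
α₀ = 1/(1 + K1/[H⁺] + K1K2/[H⁺]²) = 1/(1 + 10^+1.86 + 10^+0.54) = 0.01300
DIC = [CO2*]/α₀ = 1.233×10^-5 / 0.01300 = 0.9486 mmol/kg
CA = (α₁ + 2α₂)·DIC = (0.9419 + 2×0.04508) × 0.9486 = 0.979 mmol/kg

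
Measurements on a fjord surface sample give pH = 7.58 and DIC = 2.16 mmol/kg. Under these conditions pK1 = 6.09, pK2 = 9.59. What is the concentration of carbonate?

α₂ = 1 / (1 + [H⁺]/K2 + [H⁺]²/(K1K2)) = 1 / (1 + 10^+2.01 + 10^+0.52)
   = 1 / (1 + 102.33 + 3.3113) = 1/106.64 = 0.009377
[CO3²⁻] = α₂ × DIC = 0.009377 × 2.16 = 0.0203 mmol/kg

[CO3²⁻] = 0.0203 mmol/kg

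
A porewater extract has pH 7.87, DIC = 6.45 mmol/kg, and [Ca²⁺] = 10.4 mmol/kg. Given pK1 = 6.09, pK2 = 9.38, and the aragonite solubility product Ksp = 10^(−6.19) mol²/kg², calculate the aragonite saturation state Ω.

α₂ = 1 / (1 + [H⁺]/K2 + [H⁺]²/(K1K2)) = 1 / (1 + 10^+1.51 + 10^-0.27)
   = 1 / (1 + 32.359 + 0.53703) = 1/33.896 = 0.02950
[CO3²⁻] = α₂ × DIC = 0.02950 × 6.45 = 0.1903 mmol/kg
Ksp = 10^(−6.19) = 6.457×10^-7
Ω = [Ca²⁺][CO3²⁻]/Ksp = (10.4×10^-3)(1.903×10^-4) / 6.457×10^-7 = 3.07

Ω = 3.07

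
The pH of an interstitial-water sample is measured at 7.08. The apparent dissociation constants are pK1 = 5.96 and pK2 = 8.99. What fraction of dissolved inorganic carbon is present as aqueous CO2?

α₀ = 0.0697

α₀ = 1 / (1 + K1/[H⁺] + K1K2/[H⁺]²) = 1 / (1 + 10^+1.12 + 10^-0.79)
   = 1 / (1 + 13.183 + 0.16218) = 1/14.345 = 0.06971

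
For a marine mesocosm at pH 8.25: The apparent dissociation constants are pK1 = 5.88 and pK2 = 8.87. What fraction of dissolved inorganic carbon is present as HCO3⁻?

α₁ = 0.804

α₁ = 1 / (1 + [H⁺]/K1 + K2/[H⁺]) = 1 / (1 + 10^-2.37 + 10^-0.62)
   = 1 / (1 + 0.0042658 + 0.23988) = 1/1.2441 = 0.8038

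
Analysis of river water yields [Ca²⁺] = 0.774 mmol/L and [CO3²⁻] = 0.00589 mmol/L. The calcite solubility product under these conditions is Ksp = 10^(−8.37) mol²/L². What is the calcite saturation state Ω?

Ksp = 10^(−8.37) = 4.266×10^-9
Ω = [Ca²⁺][CO3²⁻]/Ksp = (0.774×10^-3)(0.00589×10^-3) / 4.266×10^-9 = 1.07

Ω = 1.07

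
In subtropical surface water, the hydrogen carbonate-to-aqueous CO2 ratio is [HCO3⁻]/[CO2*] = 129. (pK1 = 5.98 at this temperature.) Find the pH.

pH = 8.09

From K1 = [H⁺][HCO3⁻]/[CO2*]:  pH = pK1 + log₁₀([HCO3⁻]/[CO2*])
log₁₀(129) = +2.111
pH = 5.98 + (+2.111) = 8.09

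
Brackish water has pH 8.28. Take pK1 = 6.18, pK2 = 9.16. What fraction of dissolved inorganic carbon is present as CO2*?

α₀ = 1 / (1 + K1/[H⁺] + K1K2/[H⁺]²) = 1 / (1 + 10^+2.10 + 10^+1.22)
   = 1 / (1 + 125.89 + 16.596) = 1/143.49 = 0.006969

α₀ = 0.00697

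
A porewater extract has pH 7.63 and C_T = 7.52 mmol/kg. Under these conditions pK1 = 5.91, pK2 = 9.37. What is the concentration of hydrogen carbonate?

[HCO3⁻] = 7.25 mmol/kg

α₁ = 1 / (1 + [H⁺]/K1 + K2/[H⁺]) = 1 / (1 + 10^-1.72 + 10^-1.74)
   = 1 / (1 + 0.019055 + 0.018197) = 1/1.0373 = 0.9641
[HCO3⁻] = α₁ × DIC = 0.9641 × 7.52 = 7.25 mmol/kg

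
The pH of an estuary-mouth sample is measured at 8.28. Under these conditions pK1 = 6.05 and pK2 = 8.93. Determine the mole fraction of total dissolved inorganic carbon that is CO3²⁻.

α₂ = 1 / (1 + [H⁺]/K2 + [H⁺]²/(K1K2)) = 1 / (1 + 10^+0.65 + 10^-1.58)
   = 1 / (1 + 4.4668 + 0.026303) = 1/5.4931 = 0.1820

α₂ = 0.182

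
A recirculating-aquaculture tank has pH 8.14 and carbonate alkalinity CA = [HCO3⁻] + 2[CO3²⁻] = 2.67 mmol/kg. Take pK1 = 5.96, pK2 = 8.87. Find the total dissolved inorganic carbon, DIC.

DIC = 2.32 mmol/kg

CA = [HCO3⁻] + 2[CO3²⁻] = (α₁ + 2α₂)·DIC
At pH 8.14: [H⁺]/K1 = 10^-2.18 = 0.0066069, K2/[H⁺] = 10^-0.73 = 0.18621
α₁ = 1/(1 + 0.0066069 + 0.18621) = 1/1.1928 = 0.8384; α₂ = α₁·K2/[H⁺] = 0.1561
α₁ + 2α₂ = 1.1506
DIC = CA / (α₁ + 2α₂) = 2.67 / 1.1506 = 2.32 mmol/kg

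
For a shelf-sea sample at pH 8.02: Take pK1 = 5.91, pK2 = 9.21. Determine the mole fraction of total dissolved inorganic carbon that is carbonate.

α₂ = 1 / (1 + [H⁺]/K2 + [H⁺]²/(K1K2)) = 1 / (1 + 10^+1.19 + 10^-0.92)
   = 1 / (1 + 15.488 + 0.12023) = 1/16.608 = 0.06021

α₂ = 0.0602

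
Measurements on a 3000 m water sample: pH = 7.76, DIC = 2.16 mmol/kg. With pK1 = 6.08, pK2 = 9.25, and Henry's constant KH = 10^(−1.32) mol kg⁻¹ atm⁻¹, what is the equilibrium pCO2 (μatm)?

pCO2 = 895 μatm

α₀ = 1 / (1 + K1/[H⁺] + K1K2/[H⁺]²) = 1 / (1 + 10^+1.68 + 10^+0.19)
   = 1 / (1 + 47.863 + 1.5488) = 1/50.412 = 0.01984
[CO2*] = α₀ × DIC = 0.01984 × 2.16 = 0.04285 mmol/kg
pCO2 = [CO2*]/KH = 4.285×10^-5 / 4.786×10^-2 = 895 μatm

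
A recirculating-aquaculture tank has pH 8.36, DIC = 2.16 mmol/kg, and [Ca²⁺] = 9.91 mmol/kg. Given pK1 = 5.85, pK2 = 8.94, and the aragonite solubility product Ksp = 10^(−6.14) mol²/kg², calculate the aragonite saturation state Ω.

α₂ = 1 / (1 + [H⁺]/K2 + [H⁺]²/(K1K2)) = 1 / (1 + 10^+0.58 + 10^-1.93)
   = 1 / (1 + 3.8019 + 0.011749) = 1/4.8136 = 0.2077
[CO3²⁻] = α₂ × DIC = 0.2077 × 2.16 = 0.4487 mmol/kg
Ksp = 10^(−6.14) = 7.244×10^-7
Ω = [Ca²⁺][CO3²⁻]/Ksp = (9.91×10^-3)(4.487×10^-4) / 7.244×10^-7 = 6.14

Ω = 6.14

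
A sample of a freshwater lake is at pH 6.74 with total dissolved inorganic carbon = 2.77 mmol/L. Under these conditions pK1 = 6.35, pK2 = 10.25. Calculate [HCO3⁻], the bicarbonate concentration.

α₁ = 1 / (1 + [H⁺]/K1 + K2/[H⁺]) = 1 / (1 + 10^-0.39 + 10^-3.51)
   = 1 / (1 + 0.40738 + 0.00030903) = 1/1.4077 = 0.7104
[HCO3⁻] = α₁ × DIC = 0.7104 × 2.77 = 1.97 mmol/L

[HCO3⁻] = 1.97 mmol/L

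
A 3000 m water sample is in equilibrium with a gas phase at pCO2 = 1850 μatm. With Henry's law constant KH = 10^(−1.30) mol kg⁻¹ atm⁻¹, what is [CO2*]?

[CO2*] = 92.7 μmol/kg

KH = 10^(−1.30) = 5.012×10^-2 mol kg⁻¹ atm⁻¹
[CO2*] = KH · pCO2 = 5.012×10^-2 × 1850×10^-6 atm = 9.27×10^-5 mol/kg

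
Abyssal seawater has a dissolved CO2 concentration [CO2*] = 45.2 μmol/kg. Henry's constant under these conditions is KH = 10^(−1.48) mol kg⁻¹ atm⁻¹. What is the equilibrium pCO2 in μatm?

pCO2 = 1370 μatm

KH = 10^(−1.48) = 3.311×10^-2 mol kg⁻¹ atm⁻¹
pCO2 = [CO2*]/KH = 45.2×10^-6 / 3.311×10^-2 = 1.37×10^-3 atm = 1370 μatm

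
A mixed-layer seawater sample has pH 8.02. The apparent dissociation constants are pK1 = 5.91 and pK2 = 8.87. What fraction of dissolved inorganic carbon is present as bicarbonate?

α₁ = 0.870

α₁ = 1 / (1 + [H⁺]/K1 + K2/[H⁺]) = 1 / (1 + 10^-2.11 + 10^-0.85)
   = 1 / (1 + 0.0077625 + 0.14125) = 1/1.1490 = 0.8703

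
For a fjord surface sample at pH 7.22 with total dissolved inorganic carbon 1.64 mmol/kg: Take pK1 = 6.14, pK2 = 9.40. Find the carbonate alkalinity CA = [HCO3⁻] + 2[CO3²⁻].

CA = 1.52 mmol/kg

CA = [HCO3⁻] + 2[CO3²⁻] = (α₁ + 2α₂)·DIC
At pH 7.22: [H⁺]/K1 = 10^-1.08 = 0.083176, K2/[H⁺] = 10^-2.18 = 0.0066069
α₁ = 1/(1 + 0.083176 + 0.0066069) = 1/1.0898 = 0.9176; α₂ = α₁·K2/[H⁺] = 0.006063
α₁ + 2α₂ = 0.9297
CA = 0.9297 × 1.64 = 1.52 mmol/kg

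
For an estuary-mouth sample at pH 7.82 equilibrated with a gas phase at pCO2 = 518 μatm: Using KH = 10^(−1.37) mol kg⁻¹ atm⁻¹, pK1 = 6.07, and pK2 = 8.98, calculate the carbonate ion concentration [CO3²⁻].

[CO3²⁻] = 0.0860 mmol/kg

[CO2*] = KH · pCO2 = 10^(−1.37) × 518×10^-6 = 2.210×10^-5 mol/kg
α₀ = 1/(1 + K1/[H⁺] + K1K2/[H⁺]²) = 1/(1 + 10^+1.75 + 10^+0.59) = 0.01636
DIC = [CO2*]/α₀ = 2.210×10^-5 / 0.01636 = 1.351 mmol/kg
[CO3²⁻] = α₂·DIC; α₂ = 0.06365, so [CO3²⁻] = 0.06365 × 1.351 = 0.0860 mmol/kg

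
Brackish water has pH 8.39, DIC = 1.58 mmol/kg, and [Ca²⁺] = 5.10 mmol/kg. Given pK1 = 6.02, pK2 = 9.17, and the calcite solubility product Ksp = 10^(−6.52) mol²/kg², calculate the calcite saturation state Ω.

Ω = 3.78

α₂ = 1 / (1 + [H⁺]/K2 + [H⁺]²/(K1K2)) = 1 / (1 + 10^+0.78 + 10^-1.59)
   = 1 / (1 + 6.0256 + 0.025704) = 1/7.0513 = 0.1418
[CO3²⁻] = α₂ × DIC = 0.1418 × 1.58 = 0.2241 mmol/kg
Ksp = 10^(−6.52) = 3.020×10^-7
Ω = [Ca²⁺][CO3²⁻]/Ksp = (5.10×10^-3)(2.241×10^-4) / 3.020×10^-7 = 3.78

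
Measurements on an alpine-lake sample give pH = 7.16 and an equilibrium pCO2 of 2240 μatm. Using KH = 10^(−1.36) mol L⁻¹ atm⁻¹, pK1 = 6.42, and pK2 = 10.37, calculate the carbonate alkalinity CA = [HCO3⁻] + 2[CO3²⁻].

[CO2*] = KH · pCO2 = 10^(−1.36) × 2240×10^-6 = 9.778×10^-5 mol/L
α₀ = 1/(1 + K1/[H⁺] + K1K2/[H⁺]²) = 1/(1 + 10^+0.74 + 10^-2.47) = 0.1539
DIC = [CO2*]/α₀ = 9.778×10^-5 / 0.1539 = 0.6354 mmol/L
CA = (α₁ + 2α₂)·DIC = (0.8456 + 2×0.0005214) × 0.6354 = 0.538 mmol/L

CA = 0.538 mmol/L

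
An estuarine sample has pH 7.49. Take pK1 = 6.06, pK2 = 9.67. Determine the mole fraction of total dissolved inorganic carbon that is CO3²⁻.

α₂ = 0.00633

α₂ = 1 / (1 + [H⁺]/K2 + [H⁺]²/(K1K2)) = 1 / (1 + 10^+2.18 + 10^+0.75)
   = 1 / (1 + 151.36 + 5.6234) = 1/157.98 = 0.006330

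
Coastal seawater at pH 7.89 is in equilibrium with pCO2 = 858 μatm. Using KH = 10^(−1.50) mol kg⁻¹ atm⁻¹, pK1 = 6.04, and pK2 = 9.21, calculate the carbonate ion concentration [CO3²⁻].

[CO3²⁻] = 0.0919 mmol/kg

[CO2*] = KH · pCO2 = 10^(−1.50) × 858×10^-6 = 2.713×10^-5 mol/kg
α₀ = 1/(1 + K1/[H⁺] + K1K2/[H⁺]²) = 1/(1 + 10^+1.85 + 10^+0.53) = 0.01330
DIC = [CO2*]/α₀ = 2.713×10^-5 / 0.01330 = 2.040 mmol/kg
[CO3²⁻] = α₂·DIC; α₂ = 0.04507, so [CO3²⁻] = 0.04507 × 2.040 = 0.0919 mmol/kg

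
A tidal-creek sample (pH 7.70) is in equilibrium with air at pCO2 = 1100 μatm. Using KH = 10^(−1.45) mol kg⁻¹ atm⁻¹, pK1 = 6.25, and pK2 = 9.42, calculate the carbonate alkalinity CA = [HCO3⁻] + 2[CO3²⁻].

[CO2*] = KH · pCO2 = 10^(−1.45) × 1100×10^-6 = 3.903×10^-5 mol/kg
α₀ = 1/(1 + K1/[H⁺] + K1K2/[H⁺]²) = 1/(1 + 10^+1.45 + 10^-0.27) = 0.03365
DIC = [CO2*]/α₀ = 3.903×10^-5 / 0.03365 = 1.160 mmol/kg
CA = (α₁ + 2α₂)·DIC = (0.9483 + 2×0.01807) × 1.160 = 1.14 mmol/kg

CA = 1.14 mmol/kg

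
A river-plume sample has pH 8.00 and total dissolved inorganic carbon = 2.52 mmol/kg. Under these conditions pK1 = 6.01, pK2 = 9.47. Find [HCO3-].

[HCO3⁻] = 2.41 mmol/kg

α₁ = 1 / (1 + [H⁺]/K1 + K2/[H⁺]) = 1 / (1 + 10^-1.99 + 10^-1.47)
   = 1 / (1 + 0.010233 + 0.033884) = 1/1.0441 = 0.9577
[HCO3⁻] = α₁ × DIC = 0.9577 × 2.52 = 2.41 mmol/kg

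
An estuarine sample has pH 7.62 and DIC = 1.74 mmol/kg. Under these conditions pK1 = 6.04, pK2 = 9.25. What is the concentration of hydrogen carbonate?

[HCO3⁻] = 1.66 mmol/kg

α₁ = 1 / (1 + [H⁺]/K1 + K2/[H⁺]) = 1 / (1 + 10^-1.58 + 10^-1.63)
   = 1 / (1 + 0.026303 + 0.023442) = 1/1.0497 = 0.9526
[HCO3⁻] = α₁ × DIC = 0.9526 × 1.74 = 1.66 mmol/kg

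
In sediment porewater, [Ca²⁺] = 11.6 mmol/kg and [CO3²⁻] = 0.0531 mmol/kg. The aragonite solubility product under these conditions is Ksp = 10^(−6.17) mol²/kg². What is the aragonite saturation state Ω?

Ksp = 10^(−6.17) = 6.761×10^-7
Ω = [Ca²⁺][CO3²⁻]/Ksp = (11.6×10^-3)(0.0531×10^-3) / 6.761×10^-7 = 0.911

Ω = 0.911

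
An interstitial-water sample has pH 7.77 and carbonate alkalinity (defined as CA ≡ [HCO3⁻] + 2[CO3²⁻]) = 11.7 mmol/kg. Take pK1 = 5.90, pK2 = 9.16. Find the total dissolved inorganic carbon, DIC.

DIC = 11.4 mmol/kg

CA = [HCO3⁻] + 2[CO3²⁻] = (α₁ + 2α₂)·DIC
At pH 7.77: [H⁺]/K1 = 10^-1.87 = 0.013490, K2/[H⁺] = 10^-1.39 = 0.040738
α₁ = 1/(1 + 0.013490 + 0.040738) = 1/1.0542 = 0.9486; α₂ = α₁·K2/[H⁺] = 0.03864
α₁ + 2α₂ = 1.0258
DIC = CA / (α₁ + 2α₂) = 11.7 / 1.0258 = 11.4 mmol/kg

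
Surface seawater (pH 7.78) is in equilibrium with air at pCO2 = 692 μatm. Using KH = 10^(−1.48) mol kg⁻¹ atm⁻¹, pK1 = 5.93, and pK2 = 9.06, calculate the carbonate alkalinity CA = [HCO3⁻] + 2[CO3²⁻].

[CO2*] = KH · pCO2 = 10^(−1.48) × 692×10^-6 = 2.291×10^-5 mol/kg
α₀ = 1/(1 + K1/[H⁺] + K1K2/[H⁺]²) = 1/(1 + 10^+1.85 + 10^+0.57) = 0.01324
DIC = [CO2*]/α₀ = 2.291×10^-5 / 0.01324 = 1.730 mmol/kg
CA = (α₁ + 2α₂)·DIC = (0.9376 + 2×0.04920) × 1.730 = 1.79 mmol/kg

CA = 1.79 mmol/kg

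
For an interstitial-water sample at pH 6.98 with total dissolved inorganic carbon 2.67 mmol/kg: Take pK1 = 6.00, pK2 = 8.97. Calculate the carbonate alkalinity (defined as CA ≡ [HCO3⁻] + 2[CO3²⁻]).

CA = [HCO3⁻] + 2[CO3²⁻] = (α₁ + 2α₂)·DIC
At pH 6.98: [H⁺]/K1 = 10^-0.98 = 0.10471, K2/[H⁺] = 10^-1.99 = 0.010233
α₁ = 1/(1 + 0.10471 + 0.010233) = 1/1.1149 = 0.8969; α₂ = α₁·K2/[H⁺] = 0.009178
α₁ + 2α₂ = 0.9153
CA = 0.9153 × 2.67 = 2.44 mmol/kg

CA = 2.44 mmol/kg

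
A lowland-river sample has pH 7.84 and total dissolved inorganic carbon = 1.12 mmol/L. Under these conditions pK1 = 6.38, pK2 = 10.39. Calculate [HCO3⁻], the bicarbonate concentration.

α₁ = 1 / (1 + [H⁺]/K1 + K2/[H⁺]) = 1 / (1 + 10^-1.46 + 10^-2.55)
   = 1 / (1 + 0.034674 + 0.0028184) = 1/1.0375 = 0.9639
[HCO3⁻] = α₁ × DIC = 0.9639 × 1.12 = 1.08 mmol/L

[HCO3⁻] = 1.08 mmol/L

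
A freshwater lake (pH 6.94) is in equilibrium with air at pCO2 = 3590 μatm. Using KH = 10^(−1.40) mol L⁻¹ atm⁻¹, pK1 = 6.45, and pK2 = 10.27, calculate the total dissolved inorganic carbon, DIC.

[CO2*] = KH · pCO2 = 10^(−1.40) × 3590×10^-6 = 1.429×10^-4 mol/L
α₀ = 1/(1 + K1/[H⁺] + K1K2/[H⁺]²) = 1/(1 + 10^+0.49 + 10^-2.84) = 0.2444
DIC = [CO2*]/α₀ = 1.429×10^-4 / 0.2444 = 0.585 mmol/L

DIC = 0.585 mmol/L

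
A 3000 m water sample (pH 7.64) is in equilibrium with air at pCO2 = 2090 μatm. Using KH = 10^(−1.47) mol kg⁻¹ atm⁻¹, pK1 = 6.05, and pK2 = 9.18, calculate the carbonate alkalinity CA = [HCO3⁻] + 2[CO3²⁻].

[CO2*] = KH · pCO2 = 10^(−1.47) × 2090×10^-6 = 7.082×10^-5 mol/kg
α₀ = 1/(1 + K1/[H⁺] + K1K2/[H⁺]²) = 1/(1 + 10^+1.59 + 10^+0.05) = 0.02437
DIC = [CO2*]/α₀ = 7.082×10^-5 / 0.02437 = 2.905 mmol/kg
CA = (α₁ + 2α₂)·DIC = (0.9483 + 2×0.02735) × 2.905 = 2.91 mmol/kg

CA = 2.91 mmol/kg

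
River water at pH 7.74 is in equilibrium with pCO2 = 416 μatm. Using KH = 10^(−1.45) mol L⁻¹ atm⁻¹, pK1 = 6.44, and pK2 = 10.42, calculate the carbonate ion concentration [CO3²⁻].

[CO2*] = KH · pCO2 = 10^(−1.45) × 416×10^-6 = 1.476×10^-5 mol/L
α₀ = 1/(1 + K1/[H⁺] + K1K2/[H⁺]²) = 1/(1 + 10^+1.30 + 10^-1.38) = 0.04763
DIC = [CO2*]/α₀ = 1.476×10^-5 / 0.04763 = 0.3099 mmol/L
[CO3²⁻] = α₂·DIC; α₂ = 0.001986, so [CO3²⁻] = 0.001986 × 0.3099 = 0.000615 mmol/L = 0.615 μmol/L

[CO3²⁻] = 0.615 μmol/L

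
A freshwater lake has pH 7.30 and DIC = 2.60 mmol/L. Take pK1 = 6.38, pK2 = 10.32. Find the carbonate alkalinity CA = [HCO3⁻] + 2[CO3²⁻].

CA = 2.32 mmol/L

CA = [HCO3⁻] + 2[CO3²⁻] = (α₁ + 2α₂)·DIC
At pH 7.30: [H⁺]/K1 = 10^-0.92 = 0.12023, K2/[H⁺] = 10^-3.02 = 0.00095499
α₁ = 1/(1 + 0.12023 + 0.00095499) = 1/1.1212 = 0.8919; α₂ = α₁·K2/[H⁺] = 0.0008518
α₁ + 2α₂ = 0.8936
CA = 0.8936 × 2.60 = 2.32 mmol/L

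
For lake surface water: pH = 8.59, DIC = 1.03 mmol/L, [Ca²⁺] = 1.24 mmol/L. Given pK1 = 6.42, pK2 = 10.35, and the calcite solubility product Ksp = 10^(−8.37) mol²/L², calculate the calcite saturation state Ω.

Ω = 5.08

α₂ = 1 / (1 + [H⁺]/K2 + [H⁺]²/(K1K2)) = 1 / (1 + 10^+1.76 + 10^-0.41)
   = 1 / (1 + 57.544 + 0.38905) = 1/58.933 = 0.01697
[CO3²⁻] = α₂ × DIC = 0.01697 × 1.03 = 0.01748 mmol/L = 17.48 μmol/L
Ksp = 10^(−8.37) = 4.266×10^-9
Ω = [Ca²⁺][CO3²⁻]/Ksp = (1.24×10^-3)(1.748×10^-5) / 4.266×10^-9 = 5.08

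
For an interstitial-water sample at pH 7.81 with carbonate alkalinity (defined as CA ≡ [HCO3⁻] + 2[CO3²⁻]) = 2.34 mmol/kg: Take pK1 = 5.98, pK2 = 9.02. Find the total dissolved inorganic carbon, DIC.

DIC = 2.24 mmol/kg

CA = [HCO3⁻] + 2[CO3²⁻] = (α₁ + 2α₂)·DIC
At pH 7.81: [H⁺]/K1 = 10^-1.83 = 0.014791, K2/[H⁺] = 10^-1.21 = 0.061660
α₁ = 1/(1 + 0.014791 + 0.061660) = 1/1.0765 = 0.9290; α₂ = α₁·K2/[H⁺] = 0.05728
α₁ + 2α₂ = 1.0435
DIC = CA / (α₁ + 2α₂) = 2.34 / 1.0435 = 2.24 mmol/kg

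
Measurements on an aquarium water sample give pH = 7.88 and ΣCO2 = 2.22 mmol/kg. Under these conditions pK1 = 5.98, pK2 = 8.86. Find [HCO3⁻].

α₁ = 1 / (1 + [H⁺]/K1 + K2/[H⁺]) = 1 / (1 + 10^-1.90 + 10^-0.98)
   = 1 / (1 + 0.012589 + 0.10471) = 1/1.1173 = 0.8950
[HCO3⁻] = α₁ × DIC = 0.8950 × 2.22 = 1.99 mmol/kg

[HCO3⁻] = 1.99 mmol/kg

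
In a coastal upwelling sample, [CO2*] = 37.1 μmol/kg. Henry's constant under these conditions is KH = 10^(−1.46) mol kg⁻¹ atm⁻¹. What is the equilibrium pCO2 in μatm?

pCO2 = 1070 μatm

KH = 10^(−1.46) = 3.467×10^-2 mol kg⁻¹ atm⁻¹
pCO2 = [CO2*]/KH = 37.1×10^-6 / 3.467×10^-2 = 1.07×10^-3 atm = 1070 μatm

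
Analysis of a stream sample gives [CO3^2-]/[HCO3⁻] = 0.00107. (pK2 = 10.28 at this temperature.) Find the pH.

pH = 7.31

From K2 = [H⁺][CO3^2-]/[HCO3⁻]:  pH = pK2 + log₁₀([CO3^2-]/[HCO3⁻])
log₁₀(0.00107) = -2.971
pH = 10.28 + (-2.971) = 7.31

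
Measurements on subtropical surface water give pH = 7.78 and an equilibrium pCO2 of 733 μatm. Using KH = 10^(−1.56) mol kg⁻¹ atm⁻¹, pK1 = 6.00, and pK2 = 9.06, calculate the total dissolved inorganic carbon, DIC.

DIC = 1.30 mmol/kg

[CO2*] = KH · pCO2 = 10^(−1.56) × 733×10^-6 = 2.019×10^-5 mol/kg
α₀ = 1/(1 + K1/[H⁺] + K1K2/[H⁺]²) = 1/(1 + 10^+1.78 + 10^+0.50) = 0.01552
DIC = [CO2*]/α₀ = 2.019×10^-5 / 0.01552 = 1.30 mmol/kg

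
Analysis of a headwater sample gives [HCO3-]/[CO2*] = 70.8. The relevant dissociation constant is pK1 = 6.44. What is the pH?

pH = 8.29

From K1 = [H⁺][HCO3-]/[CO2*]:  pH = pK1 + log₁₀([HCO3-]/[CO2*])
log₁₀(70.8) = +1.850
pH = 6.44 + (+1.850) = 8.29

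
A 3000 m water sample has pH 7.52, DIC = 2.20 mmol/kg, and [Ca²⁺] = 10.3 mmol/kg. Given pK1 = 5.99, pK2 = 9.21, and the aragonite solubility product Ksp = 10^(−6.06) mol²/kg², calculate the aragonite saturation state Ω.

Ω = 0.506

α₂ = 1 / (1 + [H⁺]/K2 + [H⁺]²/(K1K2)) = 1 / (1 + 10^+1.69 + 10^+0.16)
   = 1 / (1 + 48.978 + 1.4454) = 1/51.423 = 0.01945
[CO3²⁻] = α₂ × DIC = 0.01945 × 2.20 = 0.04278 mmol/kg
Ksp = 10^(−6.06) = 8.710×10^-7
Ω = [Ca²⁺][CO3²⁻]/Ksp = (10.3×10^-3)(4.278×10^-5) / 8.710×10^-7 = 0.506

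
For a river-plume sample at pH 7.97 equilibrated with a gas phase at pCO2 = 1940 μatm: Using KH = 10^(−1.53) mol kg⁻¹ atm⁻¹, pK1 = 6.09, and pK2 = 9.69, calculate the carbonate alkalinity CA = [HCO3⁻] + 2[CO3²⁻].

CA = 4.51 mmol/kg

[CO2*] = KH · pCO2 = 10^(−1.53) × 1940×10^-6 = 5.725×10^-5 mol/kg
α₀ = 1/(1 + K1/[H⁺] + K1K2/[H⁺]²) = 1/(1 + 10^+1.88 + 10^+0.16) = 0.01277
DIC = [CO2*]/α₀ = 5.725×10^-5 / 0.01277 = 4.483 mmol/kg
CA = (α₁ + 2α₂)·DIC = (0.9688 + 2×0.01846) × 4.483 = 4.51 mmol/kg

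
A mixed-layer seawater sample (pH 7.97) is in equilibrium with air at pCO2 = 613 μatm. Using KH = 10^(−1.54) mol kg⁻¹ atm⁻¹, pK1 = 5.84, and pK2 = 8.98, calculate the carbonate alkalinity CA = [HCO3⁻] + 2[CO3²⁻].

[CO2*] = KH · pCO2 = 10^(−1.54) × 613×10^-6 = 1.768×10^-5 mol/kg
α₀ = 1/(1 + K1/[H⁺] + K1K2/[H⁺]²) = 1/(1 + 10^+2.13 + 10^+1.12) = 0.006708
DIC = [CO2*]/α₀ = 1.768×10^-5 / 0.006708 = 2.636 mmol/kg
CA = (α₁ + 2α₂)·DIC = (0.9049 + 2×0.08843) × 2.636 = 2.85 mmol/kg

CA = 2.85 mmol/kg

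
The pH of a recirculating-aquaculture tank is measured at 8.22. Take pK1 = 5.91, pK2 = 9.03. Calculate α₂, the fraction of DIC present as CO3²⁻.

α₂ = 0.134

α₂ = 1 / (1 + [H⁺]/K2 + [H⁺]²/(K1K2)) = 1 / (1 + 10^+0.81 + 10^-1.50)
   = 1 / (1 + 6.4565 + 0.031623) = 1/7.4882 = 0.1335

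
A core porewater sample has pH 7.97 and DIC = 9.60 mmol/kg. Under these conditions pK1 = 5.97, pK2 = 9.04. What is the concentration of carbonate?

[CO3²⁻] = 0.746 mmol/kg

α₂ = 1 / (1 + [H⁺]/K2 + [H⁺]²/(K1K2)) = 1 / (1 + 10^+1.07 + 10^-0.93)
   = 1 / (1 + 11.749 + 0.11749) = 1/12.866 = 0.07772
[CO3²⁻] = α₂ × DIC = 0.07772 × 9.60 = 0.746 mmol/kg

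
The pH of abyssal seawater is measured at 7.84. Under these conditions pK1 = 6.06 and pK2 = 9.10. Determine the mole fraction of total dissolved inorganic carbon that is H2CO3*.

α₀ = 0.0155

α₀ = 1 / (1 + K1/[H⁺] + K1K2/[H⁺]²) = 1 / (1 + 10^+1.78 + 10^+0.52)
   = 1 / (1 + 60.256 + 3.3113) = 1/64.567 = 0.01549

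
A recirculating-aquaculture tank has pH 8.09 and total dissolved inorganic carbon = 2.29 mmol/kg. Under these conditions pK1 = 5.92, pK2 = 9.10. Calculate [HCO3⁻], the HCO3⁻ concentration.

[HCO3⁻] = 2.07 mmol/kg

α₁ = 1 / (1 + [H⁺]/K1 + K2/[H⁺]) = 1 / (1 + 10^-2.17 + 10^-1.01)
   = 1 / (1 + 0.0067608 + 0.097724) = 1/1.1045 = 0.9054
[HCO3⁻] = α₁ × DIC = 0.9054 × 2.29 = 2.07 mmol/kg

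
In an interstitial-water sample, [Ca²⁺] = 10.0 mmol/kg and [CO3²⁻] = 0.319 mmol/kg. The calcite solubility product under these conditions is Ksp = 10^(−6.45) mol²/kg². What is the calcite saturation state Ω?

Ω = 8.99

Ksp = 10^(−6.45) = 3.548×10^-7
Ω = [Ca²⁺][CO3²⁻]/Ksp = (10.0×10^-3)(0.319×10^-3) / 3.548×10^-7 = 8.99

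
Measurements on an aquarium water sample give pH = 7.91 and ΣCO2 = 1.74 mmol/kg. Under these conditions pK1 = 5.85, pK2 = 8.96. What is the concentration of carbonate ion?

α₂ = 1 / (1 + [H⁺]/K2 + [H⁺]²/(K1K2)) = 1 / (1 + 10^+1.05 + 10^-1.01)
   = 1 / (1 + 11.220 + 0.097724) = 1/12.318 = 0.08118
[CO3²⁻] = α₂ × DIC = 0.08118 × 1.74 = 0.141 mmol/kg

[CO3²⁻] = 0.141 mmol/kg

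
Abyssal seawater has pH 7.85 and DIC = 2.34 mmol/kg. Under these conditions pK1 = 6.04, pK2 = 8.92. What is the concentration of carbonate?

α₂ = 1 / (1 + [H⁺]/K2 + [H⁺]²/(K1K2)) = 1 / (1 + 10^+1.07 + 10^-0.74)
   = 1 / (1 + 11.749 + 0.18197) = 1/12.931 = 0.07733
[CO3²⁻] = α₂ × DIC = 0.07733 × 2.34 = 0.181 mmol/kg

[CO3²⁻] = 0.181 mmol/kg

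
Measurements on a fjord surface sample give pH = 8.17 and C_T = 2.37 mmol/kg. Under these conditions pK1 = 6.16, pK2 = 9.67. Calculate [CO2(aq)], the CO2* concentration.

α₀ = 1 / (1 + K1/[H⁺] + K1K2/[H⁺]²) = 1 / (1 + 10^+2.01 + 10^+0.51)
   = 1 / (1 + 102.33 + 3.2359) = 1/106.57 = 0.009384
[CO2*] = α₀ × DIC = 0.009384 × 2.37 = 0.0222 mmol/kg

[CO2*] = 0.0222 mmol/kg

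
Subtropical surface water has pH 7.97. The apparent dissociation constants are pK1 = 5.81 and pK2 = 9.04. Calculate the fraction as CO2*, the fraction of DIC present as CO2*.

α₀ = 0.00634

α₀ = 1 / (1 + K1/[H⁺] + K1K2/[H⁺]²) = 1 / (1 + 10^+2.16 + 10^+1.09)
   = 1 / (1 + 144.54 + 12.303) = 1/157.85 = 0.006335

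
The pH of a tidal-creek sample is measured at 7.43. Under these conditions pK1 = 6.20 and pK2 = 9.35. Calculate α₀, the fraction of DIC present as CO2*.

α₀ = 0.0550

α₀ = 1 / (1 + K1/[H⁺] + K1K2/[H⁺]²) = 1 / (1 + 10^+1.23 + 10^-0.69)
   = 1 / (1 + 16.982 + 0.20417) = 1/18.187 = 0.05499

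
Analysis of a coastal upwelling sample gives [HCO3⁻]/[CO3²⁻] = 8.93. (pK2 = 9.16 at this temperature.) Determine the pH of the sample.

pH = 8.21

From K2 = [H⁺][CO3²⁻]/[HCO3⁻]:  pH = pK2 − log₁₀([HCO3⁻]/[CO3²⁻])
log₁₀(8.93) = +0.951
pH = 9.16 − (+0.951) = 8.21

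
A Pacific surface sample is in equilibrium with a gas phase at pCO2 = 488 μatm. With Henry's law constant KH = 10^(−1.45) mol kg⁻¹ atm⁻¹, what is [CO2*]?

KH = 10^(−1.45) = 3.548×10^-2 mol kg⁻¹ atm⁻¹
[CO2*] = KH · pCO2 = 3.548×10^-2 × 488×10^-6 atm = 1.73×10^-5 mol/kg

[CO2*] = 17.3 μmol/kg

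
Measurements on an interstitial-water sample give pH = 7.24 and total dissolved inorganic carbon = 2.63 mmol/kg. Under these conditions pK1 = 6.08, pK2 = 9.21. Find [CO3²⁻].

α₂ = 1 / (1 + [H⁺]/K2 + [H⁺]²/(K1K2)) = 1 / (1 + 10^+1.97 + 10^+0.81)
   = 1 / (1 + 93.325 + 6.4565) = 1/100.78 = 0.009922
[CO3²⁻] = α₂ × DIC = 0.009922 × 2.63 = 0.0261 mmol/kg

[CO3²⁻] = 0.0261 mmol/kg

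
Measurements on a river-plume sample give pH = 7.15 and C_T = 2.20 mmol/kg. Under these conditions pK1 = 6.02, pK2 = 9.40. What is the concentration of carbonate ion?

[CO3²⁻] = 11.5 μmol/kg

α₂ = 1 / (1 + [H⁺]/K2 + [H⁺]²/(K1K2)) = 1 / (1 + 10^+2.25 + 10^+1.12)
   = 1 / (1 + 177.83 + 13.183) = 1/192.01 = 0.005208
[CO3²⁻] = α₂ × DIC = 0.005208 × 2.20 = 0.0115 mmol/kg = 11.5 μmol/kg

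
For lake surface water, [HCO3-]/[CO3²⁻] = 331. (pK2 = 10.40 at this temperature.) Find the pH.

From K2 = [H⁺][CO3²⁻]/[HCO3-]:  pH = pK2 − log₁₀([HCO3-]/[CO3²⁻])
log₁₀(331) = +2.520
pH = 10.40 − (+2.520) = 7.88

pH = 7.88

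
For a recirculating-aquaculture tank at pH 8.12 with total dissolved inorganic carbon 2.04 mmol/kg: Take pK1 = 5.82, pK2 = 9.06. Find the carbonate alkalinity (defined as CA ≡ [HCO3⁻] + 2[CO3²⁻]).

CA = 2.24 mmol/kg

CA = [HCO3⁻] + 2[CO3²⁻] = (α₁ + 2α₂)·DIC
At pH 8.12: [H⁺]/K1 = 10^-2.30 = 0.0050119, K2/[H⁺] = 10^-0.94 = 0.11482
α₁ = 1/(1 + 0.0050119 + 0.11482) = 1/1.1198 = 0.8930; α₂ = α₁·K2/[H⁺] = 0.1025
α₁ + 2α₂ = 1.0981
CA = 1.0981 × 2.04 = 2.24 mmol/kg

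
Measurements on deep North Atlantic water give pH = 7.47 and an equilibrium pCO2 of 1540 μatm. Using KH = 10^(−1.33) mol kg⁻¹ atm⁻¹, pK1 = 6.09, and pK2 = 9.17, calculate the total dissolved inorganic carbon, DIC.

[CO2*] = KH · pCO2 = 10^(−1.33) × 1540×10^-6 = 7.203×10^-5 mol/kg
α₀ = 1/(1 + K1/[H⁺] + K1K2/[H⁺]²) = 1/(1 + 10^+1.38 + 10^-0.32) = 0.03927
DIC = [CO2*]/α₀ = 7.203×10^-5 / 0.03927 = 1.83 mmol/kg

DIC = 1.83 mmol/kg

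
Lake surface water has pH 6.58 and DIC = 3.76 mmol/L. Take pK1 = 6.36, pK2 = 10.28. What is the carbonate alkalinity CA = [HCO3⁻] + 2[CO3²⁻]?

CA = 2.35 mmol/L

CA = [HCO3⁻] + 2[CO3²⁻] = (α₁ + 2α₂)·DIC
At pH 6.58: [H⁺]/K1 = 10^-0.22 = 0.60256, K2/[H⁺] = 10^-3.70 = 0.00019953
α₁ = 1/(1 + 0.60256 + 0.00019953) = 1/1.6028 = 0.6239; α₂ = α₁·K2/[H⁺] = 0.0001245
α₁ + 2α₂ = 0.6242
CA = 0.6242 × 3.76 = 2.35 mmol/L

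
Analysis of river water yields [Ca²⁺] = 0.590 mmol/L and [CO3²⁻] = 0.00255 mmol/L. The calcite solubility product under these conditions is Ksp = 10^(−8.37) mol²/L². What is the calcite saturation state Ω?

Ω = 0.353

Ksp = 10^(−8.37) = 4.266×10^-9
Ω = [Ca²⁺][CO3²⁻]/Ksp = (0.590×10^-3)(0.00255×10^-3) / 4.266×10^-9 = 0.353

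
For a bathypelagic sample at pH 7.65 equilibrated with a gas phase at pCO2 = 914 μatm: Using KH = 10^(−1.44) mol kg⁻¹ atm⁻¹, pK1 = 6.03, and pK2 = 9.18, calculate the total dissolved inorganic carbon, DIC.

[CO2*] = KH · pCO2 = 10^(−1.44) × 914×10^-6 = 3.319×10^-5 mol/kg
α₀ = 1/(1 + K1/[H⁺] + K1K2/[H⁺]²) = 1/(1 + 10^+1.62 + 10^+0.09) = 0.02277
DIC = [CO2*]/α₀ = 3.319×10^-5 / 0.02277 = 1.46 mmol/kg

DIC = 1.46 mmol/kg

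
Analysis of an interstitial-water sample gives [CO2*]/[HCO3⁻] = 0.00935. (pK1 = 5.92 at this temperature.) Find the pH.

From K1 = [H⁺][HCO3⁻]/[CO2*]:  pH = pK1 − log₁₀([CO2*]/[HCO3⁻])
log₁₀(0.00935) = -2.029
pH = 5.92 − (-2.029) = 7.95

pH = 7.95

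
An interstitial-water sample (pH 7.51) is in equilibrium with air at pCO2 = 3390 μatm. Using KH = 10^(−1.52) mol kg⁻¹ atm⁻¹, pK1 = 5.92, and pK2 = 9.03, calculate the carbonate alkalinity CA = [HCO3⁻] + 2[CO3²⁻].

[CO2*] = KH · pCO2 = 10^(−1.52) × 3390×10^-6 = 1.024×10^-4 mol/kg
α₀ = 1/(1 + K1/[H⁺] + K1K2/[H⁺]²) = 1/(1 + 10^+1.59 + 10^+0.07) = 0.02434
DIC = [CO2*]/α₀ = 1.024×10^-4 / 0.02434 = 4.206 mmol/kg
CA = (α₁ + 2α₂)·DIC = (0.9471 + 2×0.02860) × 4.206 = 4.22 mmol/kg

CA = 4.22 mmol/kg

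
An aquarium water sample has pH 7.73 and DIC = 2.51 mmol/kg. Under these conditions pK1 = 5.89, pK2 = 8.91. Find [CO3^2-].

[CO3²⁻] = 0.153 mmol/kg

α₂ = 1 / (1 + [H⁺]/K2 + [H⁺]²/(K1K2)) = 1 / (1 + 10^+1.18 + 10^-0.66)
   = 1 / (1 + 15.136 + 0.21878) = 1/16.354 = 0.06115
[CO3²⁻] = α₂ × DIC = 0.06115 × 2.51 = 0.153 mmol/kg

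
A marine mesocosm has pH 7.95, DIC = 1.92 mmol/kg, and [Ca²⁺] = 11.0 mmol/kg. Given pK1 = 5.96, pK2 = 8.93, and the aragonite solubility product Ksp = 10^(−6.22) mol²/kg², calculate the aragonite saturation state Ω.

α₂ = 1 / (1 + [H⁺]/K2 + [H⁺]²/(K1K2)) = 1 / (1 + 10^+0.98 + 10^-1.01)
   = 1 / (1 + 9.5499 + 0.097724) = 1/10.648 = 0.09392
[CO3²⁻] = α₂ × DIC = 0.09392 × 1.92 = 0.1803 mmol/kg
Ksp = 10^(−6.22) = 6.026×10^-7
Ω = [Ca²⁺][CO3²⁻]/Ksp = (11.0×10^-3)(1.803×10^-4) / 6.026×10^-7 = 3.29

Ω = 3.29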